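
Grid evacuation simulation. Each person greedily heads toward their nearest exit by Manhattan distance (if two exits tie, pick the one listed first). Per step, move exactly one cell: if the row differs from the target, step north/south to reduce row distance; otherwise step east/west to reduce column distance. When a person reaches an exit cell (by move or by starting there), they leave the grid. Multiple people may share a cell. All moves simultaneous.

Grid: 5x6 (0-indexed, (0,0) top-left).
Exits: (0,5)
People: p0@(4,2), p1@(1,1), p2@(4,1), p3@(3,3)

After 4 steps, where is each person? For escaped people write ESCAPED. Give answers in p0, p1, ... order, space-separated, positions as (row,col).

Step 1: p0:(4,2)->(3,2) | p1:(1,1)->(0,1) | p2:(4,1)->(3,1) | p3:(3,3)->(2,3)
Step 2: p0:(3,2)->(2,2) | p1:(0,1)->(0,2) | p2:(3,1)->(2,1) | p3:(2,3)->(1,3)
Step 3: p0:(2,2)->(1,2) | p1:(0,2)->(0,3) | p2:(2,1)->(1,1) | p3:(1,3)->(0,3)
Step 4: p0:(1,2)->(0,2) | p1:(0,3)->(0,4) | p2:(1,1)->(0,1) | p3:(0,3)->(0,4)

(0,2) (0,4) (0,1) (0,4)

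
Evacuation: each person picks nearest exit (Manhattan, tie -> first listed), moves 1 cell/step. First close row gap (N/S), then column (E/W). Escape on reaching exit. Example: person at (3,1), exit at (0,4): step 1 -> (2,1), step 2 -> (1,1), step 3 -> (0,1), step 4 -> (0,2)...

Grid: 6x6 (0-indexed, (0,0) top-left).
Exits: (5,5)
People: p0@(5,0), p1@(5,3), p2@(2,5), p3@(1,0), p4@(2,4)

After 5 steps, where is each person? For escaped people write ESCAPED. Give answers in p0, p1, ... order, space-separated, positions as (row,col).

Step 1: p0:(5,0)->(5,1) | p1:(5,3)->(5,4) | p2:(2,5)->(3,5) | p3:(1,0)->(2,0) | p4:(2,4)->(3,4)
Step 2: p0:(5,1)->(5,2) | p1:(5,4)->(5,5)->EXIT | p2:(3,5)->(4,5) | p3:(2,0)->(3,0) | p4:(3,4)->(4,4)
Step 3: p0:(5,2)->(5,3) | p1:escaped | p2:(4,5)->(5,5)->EXIT | p3:(3,0)->(4,0) | p4:(4,4)->(5,4)
Step 4: p0:(5,3)->(5,4) | p1:escaped | p2:escaped | p3:(4,0)->(5,0) | p4:(5,4)->(5,5)->EXIT
Step 5: p0:(5,4)->(5,5)->EXIT | p1:escaped | p2:escaped | p3:(5,0)->(5,1) | p4:escaped

ESCAPED ESCAPED ESCAPED (5,1) ESCAPED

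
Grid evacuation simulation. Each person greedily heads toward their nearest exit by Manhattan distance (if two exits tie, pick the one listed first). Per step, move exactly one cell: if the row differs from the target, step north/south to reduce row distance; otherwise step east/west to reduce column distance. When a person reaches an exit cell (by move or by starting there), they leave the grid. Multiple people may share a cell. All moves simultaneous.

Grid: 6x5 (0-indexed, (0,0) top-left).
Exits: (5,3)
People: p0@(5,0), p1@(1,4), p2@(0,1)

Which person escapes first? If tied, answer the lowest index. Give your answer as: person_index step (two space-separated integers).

Step 1: p0:(5,0)->(5,1) | p1:(1,4)->(2,4) | p2:(0,1)->(1,1)
Step 2: p0:(5,1)->(5,2) | p1:(2,4)->(3,4) | p2:(1,1)->(2,1)
Step 3: p0:(5,2)->(5,3)->EXIT | p1:(3,4)->(4,4) | p2:(2,1)->(3,1)
Step 4: p0:escaped | p1:(4,4)->(5,4) | p2:(3,1)->(4,1)
Step 5: p0:escaped | p1:(5,4)->(5,3)->EXIT | p2:(4,1)->(5,1)
Step 6: p0:escaped | p1:escaped | p2:(5,1)->(5,2)
Step 7: p0:escaped | p1:escaped | p2:(5,2)->(5,3)->EXIT
Exit steps: [3, 5, 7]
First to escape: p0 at step 3

Answer: 0 3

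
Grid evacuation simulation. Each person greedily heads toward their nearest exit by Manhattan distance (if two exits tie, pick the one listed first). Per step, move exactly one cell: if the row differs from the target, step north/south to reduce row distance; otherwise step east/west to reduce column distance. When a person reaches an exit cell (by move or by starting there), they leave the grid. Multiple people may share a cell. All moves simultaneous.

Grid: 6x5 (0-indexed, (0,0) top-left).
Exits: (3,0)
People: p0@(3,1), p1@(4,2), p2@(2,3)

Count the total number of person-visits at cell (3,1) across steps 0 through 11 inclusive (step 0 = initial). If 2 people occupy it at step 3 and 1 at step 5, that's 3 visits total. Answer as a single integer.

Step 0: p0@(3,1) p1@(4,2) p2@(2,3) -> at (3,1): 1 [p0], cum=1
Step 1: p0@ESC p1@(3,2) p2@(3,3) -> at (3,1): 0 [-], cum=1
Step 2: p0@ESC p1@(3,1) p2@(3,2) -> at (3,1): 1 [p1], cum=2
Step 3: p0@ESC p1@ESC p2@(3,1) -> at (3,1): 1 [p2], cum=3
Step 4: p0@ESC p1@ESC p2@ESC -> at (3,1): 0 [-], cum=3
Total visits = 3

Answer: 3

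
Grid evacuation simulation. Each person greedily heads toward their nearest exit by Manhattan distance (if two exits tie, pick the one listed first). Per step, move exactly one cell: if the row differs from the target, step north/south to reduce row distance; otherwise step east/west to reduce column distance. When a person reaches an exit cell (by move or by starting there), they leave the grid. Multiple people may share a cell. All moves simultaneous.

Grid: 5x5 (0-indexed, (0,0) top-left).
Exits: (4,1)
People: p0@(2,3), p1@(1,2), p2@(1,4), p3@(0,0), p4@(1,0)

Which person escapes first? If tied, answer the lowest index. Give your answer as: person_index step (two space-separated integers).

Answer: 0 4

Derivation:
Step 1: p0:(2,3)->(3,3) | p1:(1,2)->(2,2) | p2:(1,4)->(2,4) | p3:(0,0)->(1,0) | p4:(1,0)->(2,0)
Step 2: p0:(3,3)->(4,3) | p1:(2,2)->(3,2) | p2:(2,4)->(3,4) | p3:(1,0)->(2,0) | p4:(2,0)->(3,0)
Step 3: p0:(4,3)->(4,2) | p1:(3,2)->(4,2) | p2:(3,4)->(4,4) | p3:(2,0)->(3,0) | p4:(3,0)->(4,0)
Step 4: p0:(4,2)->(4,1)->EXIT | p1:(4,2)->(4,1)->EXIT | p2:(4,4)->(4,3) | p3:(3,0)->(4,0) | p4:(4,0)->(4,1)->EXIT
Step 5: p0:escaped | p1:escaped | p2:(4,3)->(4,2) | p3:(4,0)->(4,1)->EXIT | p4:escaped
Step 6: p0:escaped | p1:escaped | p2:(4,2)->(4,1)->EXIT | p3:escaped | p4:escaped
Exit steps: [4, 4, 6, 5, 4]
First to escape: p0 at step 4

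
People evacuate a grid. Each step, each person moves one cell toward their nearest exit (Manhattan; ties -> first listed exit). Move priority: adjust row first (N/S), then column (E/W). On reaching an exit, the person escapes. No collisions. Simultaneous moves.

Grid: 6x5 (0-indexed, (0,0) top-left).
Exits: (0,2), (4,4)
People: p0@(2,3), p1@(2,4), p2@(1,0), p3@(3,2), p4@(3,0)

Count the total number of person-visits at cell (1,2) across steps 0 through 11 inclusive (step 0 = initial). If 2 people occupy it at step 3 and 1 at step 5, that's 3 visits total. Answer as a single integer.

Step 0: p0@(2,3) p1@(2,4) p2@(1,0) p3@(3,2) p4@(3,0) -> at (1,2): 0 [-], cum=0
Step 1: p0@(1,3) p1@(3,4) p2@(0,0) p3@(2,2) p4@(2,0) -> at (1,2): 0 [-], cum=0
Step 2: p0@(0,3) p1@ESC p2@(0,1) p3@(1,2) p4@(1,0) -> at (1,2): 1 [p3], cum=1
Step 3: p0@ESC p1@ESC p2@ESC p3@ESC p4@(0,0) -> at (1,2): 0 [-], cum=1
Step 4: p0@ESC p1@ESC p2@ESC p3@ESC p4@(0,1) -> at (1,2): 0 [-], cum=1
Step 5: p0@ESC p1@ESC p2@ESC p3@ESC p4@ESC -> at (1,2): 0 [-], cum=1
Total visits = 1

Answer: 1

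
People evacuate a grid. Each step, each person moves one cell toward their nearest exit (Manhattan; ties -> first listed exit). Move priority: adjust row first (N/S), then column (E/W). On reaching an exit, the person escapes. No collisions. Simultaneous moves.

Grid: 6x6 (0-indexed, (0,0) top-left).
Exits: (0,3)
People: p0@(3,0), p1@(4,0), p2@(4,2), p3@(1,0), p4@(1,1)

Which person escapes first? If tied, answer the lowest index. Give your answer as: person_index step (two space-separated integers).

Step 1: p0:(3,0)->(2,0) | p1:(4,0)->(3,0) | p2:(4,2)->(3,2) | p3:(1,0)->(0,0) | p4:(1,1)->(0,1)
Step 2: p0:(2,0)->(1,0) | p1:(3,0)->(2,0) | p2:(3,2)->(2,2) | p3:(0,0)->(0,1) | p4:(0,1)->(0,2)
Step 3: p0:(1,0)->(0,0) | p1:(2,0)->(1,0) | p2:(2,2)->(1,2) | p3:(0,1)->(0,2) | p4:(0,2)->(0,3)->EXIT
Step 4: p0:(0,0)->(0,1) | p1:(1,0)->(0,0) | p2:(1,2)->(0,2) | p3:(0,2)->(0,3)->EXIT | p4:escaped
Step 5: p0:(0,1)->(0,2) | p1:(0,0)->(0,1) | p2:(0,2)->(0,3)->EXIT | p3:escaped | p4:escaped
Step 6: p0:(0,2)->(0,3)->EXIT | p1:(0,1)->(0,2) | p2:escaped | p3:escaped | p4:escaped
Step 7: p0:escaped | p1:(0,2)->(0,3)->EXIT | p2:escaped | p3:escaped | p4:escaped
Exit steps: [6, 7, 5, 4, 3]
First to escape: p4 at step 3

Answer: 4 3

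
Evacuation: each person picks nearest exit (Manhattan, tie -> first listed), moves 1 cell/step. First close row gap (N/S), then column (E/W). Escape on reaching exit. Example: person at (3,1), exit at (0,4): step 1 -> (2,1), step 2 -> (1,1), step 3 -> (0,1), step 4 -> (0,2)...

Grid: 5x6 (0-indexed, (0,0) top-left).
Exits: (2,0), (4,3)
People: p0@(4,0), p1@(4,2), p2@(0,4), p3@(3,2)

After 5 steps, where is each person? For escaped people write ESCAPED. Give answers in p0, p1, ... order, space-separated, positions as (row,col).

Step 1: p0:(4,0)->(3,0) | p1:(4,2)->(4,3)->EXIT | p2:(0,4)->(1,4) | p3:(3,2)->(4,2)
Step 2: p0:(3,0)->(2,0)->EXIT | p1:escaped | p2:(1,4)->(2,4) | p3:(4,2)->(4,3)->EXIT
Step 3: p0:escaped | p1:escaped | p2:(2,4)->(3,4) | p3:escaped
Step 4: p0:escaped | p1:escaped | p2:(3,4)->(4,4) | p3:escaped
Step 5: p0:escaped | p1:escaped | p2:(4,4)->(4,3)->EXIT | p3:escaped

ESCAPED ESCAPED ESCAPED ESCAPED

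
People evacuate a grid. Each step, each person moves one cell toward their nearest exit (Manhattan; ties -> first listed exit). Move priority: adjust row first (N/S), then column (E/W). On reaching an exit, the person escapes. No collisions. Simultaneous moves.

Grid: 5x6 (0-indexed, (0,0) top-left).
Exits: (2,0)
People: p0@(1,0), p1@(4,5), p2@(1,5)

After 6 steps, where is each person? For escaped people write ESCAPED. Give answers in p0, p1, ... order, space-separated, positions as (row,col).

Step 1: p0:(1,0)->(2,0)->EXIT | p1:(4,5)->(3,5) | p2:(1,5)->(2,5)
Step 2: p0:escaped | p1:(3,5)->(2,5) | p2:(2,5)->(2,4)
Step 3: p0:escaped | p1:(2,5)->(2,4) | p2:(2,4)->(2,3)
Step 4: p0:escaped | p1:(2,4)->(2,3) | p2:(2,3)->(2,2)
Step 5: p0:escaped | p1:(2,3)->(2,2) | p2:(2,2)->(2,1)
Step 6: p0:escaped | p1:(2,2)->(2,1) | p2:(2,1)->(2,0)->EXIT

ESCAPED (2,1) ESCAPED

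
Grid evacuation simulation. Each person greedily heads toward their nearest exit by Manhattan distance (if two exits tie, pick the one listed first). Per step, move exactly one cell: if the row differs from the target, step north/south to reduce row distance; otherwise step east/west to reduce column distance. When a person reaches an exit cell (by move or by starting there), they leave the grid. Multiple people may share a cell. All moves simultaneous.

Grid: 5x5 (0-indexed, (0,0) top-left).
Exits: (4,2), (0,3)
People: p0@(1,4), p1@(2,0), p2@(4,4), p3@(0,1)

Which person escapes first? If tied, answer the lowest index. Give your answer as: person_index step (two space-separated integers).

Answer: 0 2

Derivation:
Step 1: p0:(1,4)->(0,4) | p1:(2,0)->(3,0) | p2:(4,4)->(4,3) | p3:(0,1)->(0,2)
Step 2: p0:(0,4)->(0,3)->EXIT | p1:(3,0)->(4,0) | p2:(4,3)->(4,2)->EXIT | p3:(0,2)->(0,3)->EXIT
Step 3: p0:escaped | p1:(4,0)->(4,1) | p2:escaped | p3:escaped
Step 4: p0:escaped | p1:(4,1)->(4,2)->EXIT | p2:escaped | p3:escaped
Exit steps: [2, 4, 2, 2]
First to escape: p0 at step 2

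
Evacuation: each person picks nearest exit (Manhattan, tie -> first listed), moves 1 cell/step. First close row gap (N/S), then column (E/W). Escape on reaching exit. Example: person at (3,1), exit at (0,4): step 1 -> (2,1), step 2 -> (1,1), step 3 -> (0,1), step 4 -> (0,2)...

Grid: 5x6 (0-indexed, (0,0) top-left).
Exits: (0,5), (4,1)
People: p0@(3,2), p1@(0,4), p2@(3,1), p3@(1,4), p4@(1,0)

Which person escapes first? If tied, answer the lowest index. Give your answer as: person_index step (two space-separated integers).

Step 1: p0:(3,2)->(4,2) | p1:(0,4)->(0,5)->EXIT | p2:(3,1)->(4,1)->EXIT | p3:(1,4)->(0,4) | p4:(1,0)->(2,0)
Step 2: p0:(4,2)->(4,1)->EXIT | p1:escaped | p2:escaped | p3:(0,4)->(0,5)->EXIT | p4:(2,0)->(3,0)
Step 3: p0:escaped | p1:escaped | p2:escaped | p3:escaped | p4:(3,0)->(4,0)
Step 4: p0:escaped | p1:escaped | p2:escaped | p3:escaped | p4:(4,0)->(4,1)->EXIT
Exit steps: [2, 1, 1, 2, 4]
First to escape: p1 at step 1

Answer: 1 1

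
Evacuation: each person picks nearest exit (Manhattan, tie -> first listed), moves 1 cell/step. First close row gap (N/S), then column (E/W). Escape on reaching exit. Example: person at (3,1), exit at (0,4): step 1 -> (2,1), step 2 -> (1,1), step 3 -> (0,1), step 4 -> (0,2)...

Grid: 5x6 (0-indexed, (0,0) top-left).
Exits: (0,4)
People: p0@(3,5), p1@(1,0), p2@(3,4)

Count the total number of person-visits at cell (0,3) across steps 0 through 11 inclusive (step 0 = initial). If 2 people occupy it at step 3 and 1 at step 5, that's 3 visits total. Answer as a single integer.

Answer: 1

Derivation:
Step 0: p0@(3,5) p1@(1,0) p2@(3,4) -> at (0,3): 0 [-], cum=0
Step 1: p0@(2,5) p1@(0,0) p2@(2,4) -> at (0,3): 0 [-], cum=0
Step 2: p0@(1,5) p1@(0,1) p2@(1,4) -> at (0,3): 0 [-], cum=0
Step 3: p0@(0,5) p1@(0,2) p2@ESC -> at (0,3): 0 [-], cum=0
Step 4: p0@ESC p1@(0,3) p2@ESC -> at (0,3): 1 [p1], cum=1
Step 5: p0@ESC p1@ESC p2@ESC -> at (0,3): 0 [-], cum=1
Total visits = 1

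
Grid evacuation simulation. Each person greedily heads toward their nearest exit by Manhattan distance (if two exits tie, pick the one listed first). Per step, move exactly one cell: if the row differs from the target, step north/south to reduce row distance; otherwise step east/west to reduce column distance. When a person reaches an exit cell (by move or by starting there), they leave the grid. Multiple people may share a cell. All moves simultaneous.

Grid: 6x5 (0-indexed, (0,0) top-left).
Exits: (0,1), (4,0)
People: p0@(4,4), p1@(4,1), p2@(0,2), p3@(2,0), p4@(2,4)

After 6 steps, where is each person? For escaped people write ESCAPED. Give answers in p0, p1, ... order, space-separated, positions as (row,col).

Step 1: p0:(4,4)->(4,3) | p1:(4,1)->(4,0)->EXIT | p2:(0,2)->(0,1)->EXIT | p3:(2,0)->(3,0) | p4:(2,4)->(1,4)
Step 2: p0:(4,3)->(4,2) | p1:escaped | p2:escaped | p3:(3,0)->(4,0)->EXIT | p4:(1,4)->(0,4)
Step 3: p0:(4,2)->(4,1) | p1:escaped | p2:escaped | p3:escaped | p4:(0,4)->(0,3)
Step 4: p0:(4,1)->(4,0)->EXIT | p1:escaped | p2:escaped | p3:escaped | p4:(0,3)->(0,2)
Step 5: p0:escaped | p1:escaped | p2:escaped | p3:escaped | p4:(0,2)->(0,1)->EXIT

ESCAPED ESCAPED ESCAPED ESCAPED ESCAPED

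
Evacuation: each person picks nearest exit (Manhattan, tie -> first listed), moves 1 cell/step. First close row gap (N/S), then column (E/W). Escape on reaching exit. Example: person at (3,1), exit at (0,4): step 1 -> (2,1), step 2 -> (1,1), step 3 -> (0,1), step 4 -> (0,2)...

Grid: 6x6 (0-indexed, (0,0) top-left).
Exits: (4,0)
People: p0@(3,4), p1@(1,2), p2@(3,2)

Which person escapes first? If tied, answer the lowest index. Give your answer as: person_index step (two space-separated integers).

Answer: 2 3

Derivation:
Step 1: p0:(3,4)->(4,4) | p1:(1,2)->(2,2) | p2:(3,2)->(4,2)
Step 2: p0:(4,4)->(4,3) | p1:(2,2)->(3,2) | p2:(4,2)->(4,1)
Step 3: p0:(4,3)->(4,2) | p1:(3,2)->(4,2) | p2:(4,1)->(4,0)->EXIT
Step 4: p0:(4,2)->(4,1) | p1:(4,2)->(4,1) | p2:escaped
Step 5: p0:(4,1)->(4,0)->EXIT | p1:(4,1)->(4,0)->EXIT | p2:escaped
Exit steps: [5, 5, 3]
First to escape: p2 at step 3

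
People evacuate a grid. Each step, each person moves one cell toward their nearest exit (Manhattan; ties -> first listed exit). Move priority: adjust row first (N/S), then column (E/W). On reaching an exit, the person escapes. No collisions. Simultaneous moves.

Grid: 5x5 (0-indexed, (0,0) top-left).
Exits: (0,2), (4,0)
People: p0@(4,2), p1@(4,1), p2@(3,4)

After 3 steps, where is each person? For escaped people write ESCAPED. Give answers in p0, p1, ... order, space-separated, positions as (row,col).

Step 1: p0:(4,2)->(4,1) | p1:(4,1)->(4,0)->EXIT | p2:(3,4)->(2,4)
Step 2: p0:(4,1)->(4,0)->EXIT | p1:escaped | p2:(2,4)->(1,4)
Step 3: p0:escaped | p1:escaped | p2:(1,4)->(0,4)

ESCAPED ESCAPED (0,4)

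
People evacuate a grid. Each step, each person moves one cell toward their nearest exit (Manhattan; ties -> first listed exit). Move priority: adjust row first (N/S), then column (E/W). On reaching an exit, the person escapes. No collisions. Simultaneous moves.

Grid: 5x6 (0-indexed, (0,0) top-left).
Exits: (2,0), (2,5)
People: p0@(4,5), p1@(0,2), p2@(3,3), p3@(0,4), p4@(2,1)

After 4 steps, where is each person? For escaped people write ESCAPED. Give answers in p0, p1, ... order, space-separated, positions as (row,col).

Step 1: p0:(4,5)->(3,5) | p1:(0,2)->(1,2) | p2:(3,3)->(2,3) | p3:(0,4)->(1,4) | p4:(2,1)->(2,0)->EXIT
Step 2: p0:(3,5)->(2,5)->EXIT | p1:(1,2)->(2,2) | p2:(2,3)->(2,4) | p3:(1,4)->(2,4) | p4:escaped
Step 3: p0:escaped | p1:(2,2)->(2,1) | p2:(2,4)->(2,5)->EXIT | p3:(2,4)->(2,5)->EXIT | p4:escaped
Step 4: p0:escaped | p1:(2,1)->(2,0)->EXIT | p2:escaped | p3:escaped | p4:escaped

ESCAPED ESCAPED ESCAPED ESCAPED ESCAPED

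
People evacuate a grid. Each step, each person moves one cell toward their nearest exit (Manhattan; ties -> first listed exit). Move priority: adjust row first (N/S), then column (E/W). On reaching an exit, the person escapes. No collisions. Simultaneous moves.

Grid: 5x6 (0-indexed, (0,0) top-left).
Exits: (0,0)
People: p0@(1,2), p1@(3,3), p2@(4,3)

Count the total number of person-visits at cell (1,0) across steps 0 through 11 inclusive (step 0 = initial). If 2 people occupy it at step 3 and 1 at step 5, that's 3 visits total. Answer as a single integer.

Step 0: p0@(1,2) p1@(3,3) p2@(4,3) -> at (1,0): 0 [-], cum=0
Step 1: p0@(0,2) p1@(2,3) p2@(3,3) -> at (1,0): 0 [-], cum=0
Step 2: p0@(0,1) p1@(1,3) p2@(2,3) -> at (1,0): 0 [-], cum=0
Step 3: p0@ESC p1@(0,3) p2@(1,3) -> at (1,0): 0 [-], cum=0
Step 4: p0@ESC p1@(0,2) p2@(0,3) -> at (1,0): 0 [-], cum=0
Step 5: p0@ESC p1@(0,1) p2@(0,2) -> at (1,0): 0 [-], cum=0
Step 6: p0@ESC p1@ESC p2@(0,1) -> at (1,0): 0 [-], cum=0
Step 7: p0@ESC p1@ESC p2@ESC -> at (1,0): 0 [-], cum=0
Total visits = 0

Answer: 0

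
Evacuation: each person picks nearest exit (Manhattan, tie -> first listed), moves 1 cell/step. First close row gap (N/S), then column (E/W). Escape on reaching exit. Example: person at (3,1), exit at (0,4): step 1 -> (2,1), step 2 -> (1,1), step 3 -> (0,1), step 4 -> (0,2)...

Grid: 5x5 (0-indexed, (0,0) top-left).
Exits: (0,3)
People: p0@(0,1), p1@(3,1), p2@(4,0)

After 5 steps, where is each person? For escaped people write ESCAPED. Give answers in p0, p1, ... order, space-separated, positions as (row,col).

Step 1: p0:(0,1)->(0,2) | p1:(3,1)->(2,1) | p2:(4,0)->(3,0)
Step 2: p0:(0,2)->(0,3)->EXIT | p1:(2,1)->(1,1) | p2:(3,0)->(2,0)
Step 3: p0:escaped | p1:(1,1)->(0,1) | p2:(2,0)->(1,0)
Step 4: p0:escaped | p1:(0,1)->(0,2) | p2:(1,0)->(0,0)
Step 5: p0:escaped | p1:(0,2)->(0,3)->EXIT | p2:(0,0)->(0,1)

ESCAPED ESCAPED (0,1)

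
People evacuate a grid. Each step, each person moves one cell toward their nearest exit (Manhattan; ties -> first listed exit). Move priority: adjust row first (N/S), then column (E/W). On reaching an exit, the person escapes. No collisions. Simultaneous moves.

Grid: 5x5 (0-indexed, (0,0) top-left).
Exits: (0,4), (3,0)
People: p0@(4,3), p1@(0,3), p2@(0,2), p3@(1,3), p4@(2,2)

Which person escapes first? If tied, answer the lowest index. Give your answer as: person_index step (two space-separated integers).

Answer: 1 1

Derivation:
Step 1: p0:(4,3)->(3,3) | p1:(0,3)->(0,4)->EXIT | p2:(0,2)->(0,3) | p3:(1,3)->(0,3) | p4:(2,2)->(3,2)
Step 2: p0:(3,3)->(3,2) | p1:escaped | p2:(0,3)->(0,4)->EXIT | p3:(0,3)->(0,4)->EXIT | p4:(3,2)->(3,1)
Step 3: p0:(3,2)->(3,1) | p1:escaped | p2:escaped | p3:escaped | p4:(3,1)->(3,0)->EXIT
Step 4: p0:(3,1)->(3,0)->EXIT | p1:escaped | p2:escaped | p3:escaped | p4:escaped
Exit steps: [4, 1, 2, 2, 3]
First to escape: p1 at step 1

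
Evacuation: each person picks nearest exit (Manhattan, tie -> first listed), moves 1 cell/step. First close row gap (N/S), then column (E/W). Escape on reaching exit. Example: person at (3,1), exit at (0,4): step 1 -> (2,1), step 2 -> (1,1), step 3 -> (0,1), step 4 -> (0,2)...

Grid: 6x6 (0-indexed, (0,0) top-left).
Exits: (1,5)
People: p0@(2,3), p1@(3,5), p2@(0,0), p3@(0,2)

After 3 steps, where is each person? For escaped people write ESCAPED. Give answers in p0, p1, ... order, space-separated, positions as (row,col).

Step 1: p0:(2,3)->(1,3) | p1:(3,5)->(2,5) | p2:(0,0)->(1,0) | p3:(0,2)->(1,2)
Step 2: p0:(1,3)->(1,4) | p1:(2,5)->(1,5)->EXIT | p2:(1,0)->(1,1) | p3:(1,2)->(1,3)
Step 3: p0:(1,4)->(1,5)->EXIT | p1:escaped | p2:(1,1)->(1,2) | p3:(1,3)->(1,4)

ESCAPED ESCAPED (1,2) (1,4)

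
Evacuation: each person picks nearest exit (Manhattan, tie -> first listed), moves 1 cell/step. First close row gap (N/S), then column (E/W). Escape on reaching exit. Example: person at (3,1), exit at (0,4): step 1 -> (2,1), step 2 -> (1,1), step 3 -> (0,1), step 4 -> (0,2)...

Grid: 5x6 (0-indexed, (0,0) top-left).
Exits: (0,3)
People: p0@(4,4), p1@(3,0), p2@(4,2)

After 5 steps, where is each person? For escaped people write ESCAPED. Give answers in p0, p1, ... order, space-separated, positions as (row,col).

Step 1: p0:(4,4)->(3,4) | p1:(3,0)->(2,0) | p2:(4,2)->(3,2)
Step 2: p0:(3,4)->(2,4) | p1:(2,0)->(1,0) | p2:(3,2)->(2,2)
Step 3: p0:(2,4)->(1,4) | p1:(1,0)->(0,0) | p2:(2,2)->(1,2)
Step 4: p0:(1,4)->(0,4) | p1:(0,0)->(0,1) | p2:(1,2)->(0,2)
Step 5: p0:(0,4)->(0,3)->EXIT | p1:(0,1)->(0,2) | p2:(0,2)->(0,3)->EXIT

ESCAPED (0,2) ESCAPED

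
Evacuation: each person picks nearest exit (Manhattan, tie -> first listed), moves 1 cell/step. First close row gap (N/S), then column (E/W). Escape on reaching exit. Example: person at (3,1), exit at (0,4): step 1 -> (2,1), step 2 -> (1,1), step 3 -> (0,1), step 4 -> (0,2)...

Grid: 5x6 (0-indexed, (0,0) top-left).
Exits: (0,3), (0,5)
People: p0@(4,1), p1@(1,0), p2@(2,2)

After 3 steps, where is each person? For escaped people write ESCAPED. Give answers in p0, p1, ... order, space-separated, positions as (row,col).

Step 1: p0:(4,1)->(3,1) | p1:(1,0)->(0,0) | p2:(2,2)->(1,2)
Step 2: p0:(3,1)->(2,1) | p1:(0,0)->(0,1) | p2:(1,2)->(0,2)
Step 3: p0:(2,1)->(1,1) | p1:(0,1)->(0,2) | p2:(0,2)->(0,3)->EXIT

(1,1) (0,2) ESCAPED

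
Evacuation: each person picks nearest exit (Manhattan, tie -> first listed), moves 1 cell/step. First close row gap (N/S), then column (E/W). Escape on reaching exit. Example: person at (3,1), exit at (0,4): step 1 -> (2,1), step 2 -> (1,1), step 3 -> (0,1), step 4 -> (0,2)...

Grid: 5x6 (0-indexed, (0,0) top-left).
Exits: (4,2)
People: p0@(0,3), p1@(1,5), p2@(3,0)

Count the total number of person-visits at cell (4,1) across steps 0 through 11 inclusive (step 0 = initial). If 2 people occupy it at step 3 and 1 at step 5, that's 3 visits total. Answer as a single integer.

Answer: 1

Derivation:
Step 0: p0@(0,3) p1@(1,5) p2@(3,0) -> at (4,1): 0 [-], cum=0
Step 1: p0@(1,3) p1@(2,5) p2@(4,0) -> at (4,1): 0 [-], cum=0
Step 2: p0@(2,3) p1@(3,5) p2@(4,1) -> at (4,1): 1 [p2], cum=1
Step 3: p0@(3,3) p1@(4,5) p2@ESC -> at (4,1): 0 [-], cum=1
Step 4: p0@(4,3) p1@(4,4) p2@ESC -> at (4,1): 0 [-], cum=1
Step 5: p0@ESC p1@(4,3) p2@ESC -> at (4,1): 0 [-], cum=1
Step 6: p0@ESC p1@ESC p2@ESC -> at (4,1): 0 [-], cum=1
Total visits = 1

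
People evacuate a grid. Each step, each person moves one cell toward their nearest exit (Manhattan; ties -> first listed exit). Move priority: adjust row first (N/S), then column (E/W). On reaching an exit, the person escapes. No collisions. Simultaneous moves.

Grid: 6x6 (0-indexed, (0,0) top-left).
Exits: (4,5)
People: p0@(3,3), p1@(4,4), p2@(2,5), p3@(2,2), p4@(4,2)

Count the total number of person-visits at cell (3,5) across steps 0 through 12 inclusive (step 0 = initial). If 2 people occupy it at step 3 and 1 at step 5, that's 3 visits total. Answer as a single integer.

Step 0: p0@(3,3) p1@(4,4) p2@(2,5) p3@(2,2) p4@(4,2) -> at (3,5): 0 [-], cum=0
Step 1: p0@(4,3) p1@ESC p2@(3,5) p3@(3,2) p4@(4,3) -> at (3,5): 1 [p2], cum=1
Step 2: p0@(4,4) p1@ESC p2@ESC p3@(4,2) p4@(4,4) -> at (3,5): 0 [-], cum=1
Step 3: p0@ESC p1@ESC p2@ESC p3@(4,3) p4@ESC -> at (3,5): 0 [-], cum=1
Step 4: p0@ESC p1@ESC p2@ESC p3@(4,4) p4@ESC -> at (3,5): 0 [-], cum=1
Step 5: p0@ESC p1@ESC p2@ESC p3@ESC p4@ESC -> at (3,5): 0 [-], cum=1
Total visits = 1

Answer: 1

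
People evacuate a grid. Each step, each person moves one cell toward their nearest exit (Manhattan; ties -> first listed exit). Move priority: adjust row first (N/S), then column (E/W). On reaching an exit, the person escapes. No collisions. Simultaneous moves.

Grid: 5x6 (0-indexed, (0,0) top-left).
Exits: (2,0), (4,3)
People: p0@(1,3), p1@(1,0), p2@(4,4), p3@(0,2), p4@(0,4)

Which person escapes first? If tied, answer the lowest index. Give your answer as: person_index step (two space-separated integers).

Step 1: p0:(1,3)->(2,3) | p1:(1,0)->(2,0)->EXIT | p2:(4,4)->(4,3)->EXIT | p3:(0,2)->(1,2) | p4:(0,4)->(1,4)
Step 2: p0:(2,3)->(3,3) | p1:escaped | p2:escaped | p3:(1,2)->(2,2) | p4:(1,4)->(2,4)
Step 3: p0:(3,3)->(4,3)->EXIT | p1:escaped | p2:escaped | p3:(2,2)->(2,1) | p4:(2,4)->(3,4)
Step 4: p0:escaped | p1:escaped | p2:escaped | p3:(2,1)->(2,0)->EXIT | p4:(3,4)->(4,4)
Step 5: p0:escaped | p1:escaped | p2:escaped | p3:escaped | p4:(4,4)->(4,3)->EXIT
Exit steps: [3, 1, 1, 4, 5]
First to escape: p1 at step 1

Answer: 1 1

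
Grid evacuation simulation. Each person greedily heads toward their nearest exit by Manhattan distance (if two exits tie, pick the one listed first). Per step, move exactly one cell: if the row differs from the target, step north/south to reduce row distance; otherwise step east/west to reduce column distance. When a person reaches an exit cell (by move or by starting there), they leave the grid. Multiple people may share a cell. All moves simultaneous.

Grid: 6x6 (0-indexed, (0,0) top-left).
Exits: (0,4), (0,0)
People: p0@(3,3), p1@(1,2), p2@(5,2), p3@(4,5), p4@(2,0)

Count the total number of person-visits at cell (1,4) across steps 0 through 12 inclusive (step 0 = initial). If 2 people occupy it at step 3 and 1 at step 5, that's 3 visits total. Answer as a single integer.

Step 0: p0@(3,3) p1@(1,2) p2@(5,2) p3@(4,5) p4@(2,0) -> at (1,4): 0 [-], cum=0
Step 1: p0@(2,3) p1@(0,2) p2@(4,2) p3@(3,5) p4@(1,0) -> at (1,4): 0 [-], cum=0
Step 2: p0@(1,3) p1@(0,3) p2@(3,2) p3@(2,5) p4@ESC -> at (1,4): 0 [-], cum=0
Step 3: p0@(0,3) p1@ESC p2@(2,2) p3@(1,5) p4@ESC -> at (1,4): 0 [-], cum=0
Step 4: p0@ESC p1@ESC p2@(1,2) p3@(0,5) p4@ESC -> at (1,4): 0 [-], cum=0
Step 5: p0@ESC p1@ESC p2@(0,2) p3@ESC p4@ESC -> at (1,4): 0 [-], cum=0
Step 6: p0@ESC p1@ESC p2@(0,3) p3@ESC p4@ESC -> at (1,4): 0 [-], cum=0
Step 7: p0@ESC p1@ESC p2@ESC p3@ESC p4@ESC -> at (1,4): 0 [-], cum=0
Total visits = 0

Answer: 0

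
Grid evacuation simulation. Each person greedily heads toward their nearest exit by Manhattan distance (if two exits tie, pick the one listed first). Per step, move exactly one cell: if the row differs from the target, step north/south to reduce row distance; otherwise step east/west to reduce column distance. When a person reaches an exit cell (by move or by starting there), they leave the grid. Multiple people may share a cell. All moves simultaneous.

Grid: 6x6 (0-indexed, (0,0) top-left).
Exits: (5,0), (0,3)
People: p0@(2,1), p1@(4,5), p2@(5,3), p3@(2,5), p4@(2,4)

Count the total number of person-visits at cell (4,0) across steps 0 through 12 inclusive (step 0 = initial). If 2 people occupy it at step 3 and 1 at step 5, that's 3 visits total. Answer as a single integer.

Step 0: p0@(2,1) p1@(4,5) p2@(5,3) p3@(2,5) p4@(2,4) -> at (4,0): 0 [-], cum=0
Step 1: p0@(3,1) p1@(5,5) p2@(5,2) p3@(1,5) p4@(1,4) -> at (4,0): 0 [-], cum=0
Step 2: p0@(4,1) p1@(5,4) p2@(5,1) p3@(0,5) p4@(0,4) -> at (4,0): 0 [-], cum=0
Step 3: p0@(5,1) p1@(5,3) p2@ESC p3@(0,4) p4@ESC -> at (4,0): 0 [-], cum=0
Step 4: p0@ESC p1@(5,2) p2@ESC p3@ESC p4@ESC -> at (4,0): 0 [-], cum=0
Step 5: p0@ESC p1@(5,1) p2@ESC p3@ESC p4@ESC -> at (4,0): 0 [-], cum=0
Step 6: p0@ESC p1@ESC p2@ESC p3@ESC p4@ESC -> at (4,0): 0 [-], cum=0
Total visits = 0

Answer: 0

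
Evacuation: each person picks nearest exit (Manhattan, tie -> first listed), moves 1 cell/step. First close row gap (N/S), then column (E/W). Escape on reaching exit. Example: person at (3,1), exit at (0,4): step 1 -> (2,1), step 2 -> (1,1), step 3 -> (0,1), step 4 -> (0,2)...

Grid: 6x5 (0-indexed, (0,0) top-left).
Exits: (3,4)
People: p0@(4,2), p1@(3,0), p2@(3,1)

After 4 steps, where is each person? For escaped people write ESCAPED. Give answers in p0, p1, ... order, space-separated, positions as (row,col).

Step 1: p0:(4,2)->(3,2) | p1:(3,0)->(3,1) | p2:(3,1)->(3,2)
Step 2: p0:(3,2)->(3,3) | p1:(3,1)->(3,2) | p2:(3,2)->(3,3)
Step 3: p0:(3,3)->(3,4)->EXIT | p1:(3,2)->(3,3) | p2:(3,3)->(3,4)->EXIT
Step 4: p0:escaped | p1:(3,3)->(3,4)->EXIT | p2:escaped

ESCAPED ESCAPED ESCAPED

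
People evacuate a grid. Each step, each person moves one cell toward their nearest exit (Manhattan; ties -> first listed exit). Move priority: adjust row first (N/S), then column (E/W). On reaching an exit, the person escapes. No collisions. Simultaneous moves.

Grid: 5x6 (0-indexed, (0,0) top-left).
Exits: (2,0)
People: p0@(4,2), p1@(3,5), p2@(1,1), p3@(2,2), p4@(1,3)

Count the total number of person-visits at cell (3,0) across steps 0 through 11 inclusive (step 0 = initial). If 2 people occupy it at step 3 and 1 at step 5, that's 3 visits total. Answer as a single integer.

Step 0: p0@(4,2) p1@(3,5) p2@(1,1) p3@(2,2) p4@(1,3) -> at (3,0): 0 [-], cum=0
Step 1: p0@(3,2) p1@(2,5) p2@(2,1) p3@(2,1) p4@(2,3) -> at (3,0): 0 [-], cum=0
Step 2: p0@(2,2) p1@(2,4) p2@ESC p3@ESC p4@(2,2) -> at (3,0): 0 [-], cum=0
Step 3: p0@(2,1) p1@(2,3) p2@ESC p3@ESC p4@(2,1) -> at (3,0): 0 [-], cum=0
Step 4: p0@ESC p1@(2,2) p2@ESC p3@ESC p4@ESC -> at (3,0): 0 [-], cum=0
Step 5: p0@ESC p1@(2,1) p2@ESC p3@ESC p4@ESC -> at (3,0): 0 [-], cum=0
Step 6: p0@ESC p1@ESC p2@ESC p3@ESC p4@ESC -> at (3,0): 0 [-], cum=0
Total visits = 0

Answer: 0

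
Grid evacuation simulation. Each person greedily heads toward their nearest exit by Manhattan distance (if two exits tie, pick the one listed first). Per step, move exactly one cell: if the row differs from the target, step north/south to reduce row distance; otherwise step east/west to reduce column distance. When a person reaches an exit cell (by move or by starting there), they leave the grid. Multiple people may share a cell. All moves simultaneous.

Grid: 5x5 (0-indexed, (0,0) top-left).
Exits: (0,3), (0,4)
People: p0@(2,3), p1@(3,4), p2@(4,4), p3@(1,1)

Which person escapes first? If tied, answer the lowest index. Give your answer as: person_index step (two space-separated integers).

Answer: 0 2

Derivation:
Step 1: p0:(2,3)->(1,3) | p1:(3,4)->(2,4) | p2:(4,4)->(3,4) | p3:(1,1)->(0,1)
Step 2: p0:(1,3)->(0,3)->EXIT | p1:(2,4)->(1,4) | p2:(3,4)->(2,4) | p3:(0,1)->(0,2)
Step 3: p0:escaped | p1:(1,4)->(0,4)->EXIT | p2:(2,4)->(1,4) | p3:(0,2)->(0,3)->EXIT
Step 4: p0:escaped | p1:escaped | p2:(1,4)->(0,4)->EXIT | p3:escaped
Exit steps: [2, 3, 4, 3]
First to escape: p0 at step 2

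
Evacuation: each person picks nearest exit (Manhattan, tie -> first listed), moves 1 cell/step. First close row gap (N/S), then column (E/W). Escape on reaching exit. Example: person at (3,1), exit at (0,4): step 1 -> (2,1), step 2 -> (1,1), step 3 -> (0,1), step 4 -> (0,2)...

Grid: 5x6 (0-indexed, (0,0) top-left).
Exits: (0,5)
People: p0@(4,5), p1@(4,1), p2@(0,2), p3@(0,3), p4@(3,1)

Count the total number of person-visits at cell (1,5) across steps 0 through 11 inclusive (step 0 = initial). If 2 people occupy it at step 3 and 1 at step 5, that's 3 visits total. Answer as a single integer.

Answer: 1

Derivation:
Step 0: p0@(4,5) p1@(4,1) p2@(0,2) p3@(0,3) p4@(3,1) -> at (1,5): 0 [-], cum=0
Step 1: p0@(3,5) p1@(3,1) p2@(0,3) p3@(0,4) p4@(2,1) -> at (1,5): 0 [-], cum=0
Step 2: p0@(2,5) p1@(2,1) p2@(0,4) p3@ESC p4@(1,1) -> at (1,5): 0 [-], cum=0
Step 3: p0@(1,5) p1@(1,1) p2@ESC p3@ESC p4@(0,1) -> at (1,5): 1 [p0], cum=1
Step 4: p0@ESC p1@(0,1) p2@ESC p3@ESC p4@(0,2) -> at (1,5): 0 [-], cum=1
Step 5: p0@ESC p1@(0,2) p2@ESC p3@ESC p4@(0,3) -> at (1,5): 0 [-], cum=1
Step 6: p0@ESC p1@(0,3) p2@ESC p3@ESC p4@(0,4) -> at (1,5): 0 [-], cum=1
Step 7: p0@ESC p1@(0,4) p2@ESC p3@ESC p4@ESC -> at (1,5): 0 [-], cum=1
Step 8: p0@ESC p1@ESC p2@ESC p3@ESC p4@ESC -> at (1,5): 0 [-], cum=1
Total visits = 1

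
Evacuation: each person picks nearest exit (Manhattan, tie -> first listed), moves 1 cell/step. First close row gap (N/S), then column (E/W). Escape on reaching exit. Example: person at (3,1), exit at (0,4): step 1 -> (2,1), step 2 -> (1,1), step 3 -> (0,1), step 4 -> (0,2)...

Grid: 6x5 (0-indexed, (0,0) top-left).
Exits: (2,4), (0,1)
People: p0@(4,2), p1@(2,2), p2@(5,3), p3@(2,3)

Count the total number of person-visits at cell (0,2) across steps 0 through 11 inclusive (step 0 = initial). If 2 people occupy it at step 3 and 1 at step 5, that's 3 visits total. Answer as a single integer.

Answer: 0

Derivation:
Step 0: p0@(4,2) p1@(2,2) p2@(5,3) p3@(2,3) -> at (0,2): 0 [-], cum=0
Step 1: p0@(3,2) p1@(2,3) p2@(4,3) p3@ESC -> at (0,2): 0 [-], cum=0
Step 2: p0@(2,2) p1@ESC p2@(3,3) p3@ESC -> at (0,2): 0 [-], cum=0
Step 3: p0@(2,3) p1@ESC p2@(2,3) p3@ESC -> at (0,2): 0 [-], cum=0
Step 4: p0@ESC p1@ESC p2@ESC p3@ESC -> at (0,2): 0 [-], cum=0
Total visits = 0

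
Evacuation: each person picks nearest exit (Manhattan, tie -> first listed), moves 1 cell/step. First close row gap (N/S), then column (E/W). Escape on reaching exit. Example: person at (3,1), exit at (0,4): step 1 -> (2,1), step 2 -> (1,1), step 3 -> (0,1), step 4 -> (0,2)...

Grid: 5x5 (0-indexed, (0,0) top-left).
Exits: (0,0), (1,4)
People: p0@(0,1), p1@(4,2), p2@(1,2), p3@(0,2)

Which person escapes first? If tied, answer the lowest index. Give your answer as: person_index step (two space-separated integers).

Step 1: p0:(0,1)->(0,0)->EXIT | p1:(4,2)->(3,2) | p2:(1,2)->(1,3) | p3:(0,2)->(0,1)
Step 2: p0:escaped | p1:(3,2)->(2,2) | p2:(1,3)->(1,4)->EXIT | p3:(0,1)->(0,0)->EXIT
Step 3: p0:escaped | p1:(2,2)->(1,2) | p2:escaped | p3:escaped
Step 4: p0:escaped | p1:(1,2)->(1,3) | p2:escaped | p3:escaped
Step 5: p0:escaped | p1:(1,3)->(1,4)->EXIT | p2:escaped | p3:escaped
Exit steps: [1, 5, 2, 2]
First to escape: p0 at step 1

Answer: 0 1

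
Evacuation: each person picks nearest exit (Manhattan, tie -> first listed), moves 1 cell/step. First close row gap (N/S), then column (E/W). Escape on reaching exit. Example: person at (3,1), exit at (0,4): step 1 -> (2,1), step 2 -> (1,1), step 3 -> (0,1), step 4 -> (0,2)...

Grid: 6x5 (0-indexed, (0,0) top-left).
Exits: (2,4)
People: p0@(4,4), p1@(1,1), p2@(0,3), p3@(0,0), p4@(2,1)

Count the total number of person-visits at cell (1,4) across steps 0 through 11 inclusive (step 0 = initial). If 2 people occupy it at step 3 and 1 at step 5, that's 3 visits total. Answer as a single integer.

Step 0: p0@(4,4) p1@(1,1) p2@(0,3) p3@(0,0) p4@(2,1) -> at (1,4): 0 [-], cum=0
Step 1: p0@(3,4) p1@(2,1) p2@(1,3) p3@(1,0) p4@(2,2) -> at (1,4): 0 [-], cum=0
Step 2: p0@ESC p1@(2,2) p2@(2,3) p3@(2,0) p4@(2,3) -> at (1,4): 0 [-], cum=0
Step 3: p0@ESC p1@(2,3) p2@ESC p3@(2,1) p4@ESC -> at (1,4): 0 [-], cum=0
Step 4: p0@ESC p1@ESC p2@ESC p3@(2,2) p4@ESC -> at (1,4): 0 [-], cum=0
Step 5: p0@ESC p1@ESC p2@ESC p3@(2,3) p4@ESC -> at (1,4): 0 [-], cum=0
Step 6: p0@ESC p1@ESC p2@ESC p3@ESC p4@ESC -> at (1,4): 0 [-], cum=0
Total visits = 0

Answer: 0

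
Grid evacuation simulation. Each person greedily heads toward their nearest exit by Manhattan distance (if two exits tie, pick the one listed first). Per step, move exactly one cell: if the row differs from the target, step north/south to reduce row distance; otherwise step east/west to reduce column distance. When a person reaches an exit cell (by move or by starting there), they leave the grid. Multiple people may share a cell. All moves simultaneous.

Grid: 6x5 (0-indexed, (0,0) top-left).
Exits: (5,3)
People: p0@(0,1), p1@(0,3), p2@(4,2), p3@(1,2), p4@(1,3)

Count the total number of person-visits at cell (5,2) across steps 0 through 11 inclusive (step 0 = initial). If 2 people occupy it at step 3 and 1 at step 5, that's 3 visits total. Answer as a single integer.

Step 0: p0@(0,1) p1@(0,3) p2@(4,2) p3@(1,2) p4@(1,3) -> at (5,2): 0 [-], cum=0
Step 1: p0@(1,1) p1@(1,3) p2@(5,2) p3@(2,2) p4@(2,3) -> at (5,2): 1 [p2], cum=1
Step 2: p0@(2,1) p1@(2,3) p2@ESC p3@(3,2) p4@(3,3) -> at (5,2): 0 [-], cum=1
Step 3: p0@(3,1) p1@(3,3) p2@ESC p3@(4,2) p4@(4,3) -> at (5,2): 0 [-], cum=1
Step 4: p0@(4,1) p1@(4,3) p2@ESC p3@(5,2) p4@ESC -> at (5,2): 1 [p3], cum=2
Step 5: p0@(5,1) p1@ESC p2@ESC p3@ESC p4@ESC -> at (5,2): 0 [-], cum=2
Step 6: p0@(5,2) p1@ESC p2@ESC p3@ESC p4@ESC -> at (5,2): 1 [p0], cum=3
Step 7: p0@ESC p1@ESC p2@ESC p3@ESC p4@ESC -> at (5,2): 0 [-], cum=3
Total visits = 3

Answer: 3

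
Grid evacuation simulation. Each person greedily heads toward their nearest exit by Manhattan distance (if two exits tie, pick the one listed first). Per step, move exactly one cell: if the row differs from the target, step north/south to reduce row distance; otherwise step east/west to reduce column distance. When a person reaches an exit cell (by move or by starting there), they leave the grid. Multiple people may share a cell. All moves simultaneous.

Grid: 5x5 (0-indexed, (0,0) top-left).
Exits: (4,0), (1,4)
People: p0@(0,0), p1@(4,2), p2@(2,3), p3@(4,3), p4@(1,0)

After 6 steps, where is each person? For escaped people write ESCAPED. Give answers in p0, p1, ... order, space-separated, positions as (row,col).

Step 1: p0:(0,0)->(1,0) | p1:(4,2)->(4,1) | p2:(2,3)->(1,3) | p3:(4,3)->(4,2) | p4:(1,0)->(2,0)
Step 2: p0:(1,0)->(2,0) | p1:(4,1)->(4,0)->EXIT | p2:(1,3)->(1,4)->EXIT | p3:(4,2)->(4,1) | p4:(2,0)->(3,0)
Step 3: p0:(2,0)->(3,0) | p1:escaped | p2:escaped | p3:(4,1)->(4,0)->EXIT | p4:(3,0)->(4,0)->EXIT
Step 4: p0:(3,0)->(4,0)->EXIT | p1:escaped | p2:escaped | p3:escaped | p4:escaped

ESCAPED ESCAPED ESCAPED ESCAPED ESCAPED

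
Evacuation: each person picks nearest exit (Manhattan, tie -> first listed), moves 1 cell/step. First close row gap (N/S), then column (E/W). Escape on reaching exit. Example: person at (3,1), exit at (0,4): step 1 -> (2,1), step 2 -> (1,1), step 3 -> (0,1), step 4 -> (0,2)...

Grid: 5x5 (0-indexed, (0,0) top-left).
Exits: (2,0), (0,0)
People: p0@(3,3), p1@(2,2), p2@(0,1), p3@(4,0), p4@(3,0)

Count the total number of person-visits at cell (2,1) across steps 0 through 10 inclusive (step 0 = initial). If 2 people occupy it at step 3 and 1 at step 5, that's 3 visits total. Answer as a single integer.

Answer: 2

Derivation:
Step 0: p0@(3,3) p1@(2,2) p2@(0,1) p3@(4,0) p4@(3,0) -> at (2,1): 0 [-], cum=0
Step 1: p0@(2,3) p1@(2,1) p2@ESC p3@(3,0) p4@ESC -> at (2,1): 1 [p1], cum=1
Step 2: p0@(2,2) p1@ESC p2@ESC p3@ESC p4@ESC -> at (2,1): 0 [-], cum=1
Step 3: p0@(2,1) p1@ESC p2@ESC p3@ESC p4@ESC -> at (2,1): 1 [p0], cum=2
Step 4: p0@ESC p1@ESC p2@ESC p3@ESC p4@ESC -> at (2,1): 0 [-], cum=2
Total visits = 2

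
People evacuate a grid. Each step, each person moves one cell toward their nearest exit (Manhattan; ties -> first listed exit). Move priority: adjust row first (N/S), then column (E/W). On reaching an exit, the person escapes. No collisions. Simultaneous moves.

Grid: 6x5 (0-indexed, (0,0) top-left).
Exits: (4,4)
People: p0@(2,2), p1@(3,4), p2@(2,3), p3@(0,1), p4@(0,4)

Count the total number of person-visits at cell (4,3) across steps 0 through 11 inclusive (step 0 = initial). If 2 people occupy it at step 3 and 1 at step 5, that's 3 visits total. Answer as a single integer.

Answer: 3

Derivation:
Step 0: p0@(2,2) p1@(3,4) p2@(2,3) p3@(0,1) p4@(0,4) -> at (4,3): 0 [-], cum=0
Step 1: p0@(3,2) p1@ESC p2@(3,3) p3@(1,1) p4@(1,4) -> at (4,3): 0 [-], cum=0
Step 2: p0@(4,2) p1@ESC p2@(4,3) p3@(2,1) p4@(2,4) -> at (4,3): 1 [p2], cum=1
Step 3: p0@(4,3) p1@ESC p2@ESC p3@(3,1) p4@(3,4) -> at (4,3): 1 [p0], cum=2
Step 4: p0@ESC p1@ESC p2@ESC p3@(4,1) p4@ESC -> at (4,3): 0 [-], cum=2
Step 5: p0@ESC p1@ESC p2@ESC p3@(4,2) p4@ESC -> at (4,3): 0 [-], cum=2
Step 6: p0@ESC p1@ESC p2@ESC p3@(4,3) p4@ESC -> at (4,3): 1 [p3], cum=3
Step 7: p0@ESC p1@ESC p2@ESC p3@ESC p4@ESC -> at (4,3): 0 [-], cum=3
Total visits = 3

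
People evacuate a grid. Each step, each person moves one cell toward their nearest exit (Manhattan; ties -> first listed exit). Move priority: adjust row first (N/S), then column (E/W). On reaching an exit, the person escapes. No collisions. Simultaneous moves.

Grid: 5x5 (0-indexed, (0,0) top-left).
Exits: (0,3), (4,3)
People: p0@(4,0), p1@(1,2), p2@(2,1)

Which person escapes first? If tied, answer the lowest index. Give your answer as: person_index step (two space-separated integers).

Step 1: p0:(4,0)->(4,1) | p1:(1,2)->(0,2) | p2:(2,1)->(1,1)
Step 2: p0:(4,1)->(4,2) | p1:(0,2)->(0,3)->EXIT | p2:(1,1)->(0,1)
Step 3: p0:(4,2)->(4,3)->EXIT | p1:escaped | p2:(0,1)->(0,2)
Step 4: p0:escaped | p1:escaped | p2:(0,2)->(0,3)->EXIT
Exit steps: [3, 2, 4]
First to escape: p1 at step 2

Answer: 1 2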